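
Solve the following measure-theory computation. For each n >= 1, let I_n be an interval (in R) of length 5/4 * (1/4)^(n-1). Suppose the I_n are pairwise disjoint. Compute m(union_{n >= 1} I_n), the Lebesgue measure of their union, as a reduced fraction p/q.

By countable additivity of the Lebesgue measure on pairwise disjoint measurable sets,
  m(union_{n >= 1} I_n) = sum_{n >= 1} m(I_n) = sum_{n >= 1} a * r^(n-1),
  with a = 5/4 and r = 1/4.
Since 0 < r = 1/4 < 1, the geometric series converges:
  sum_{n >= 1} a * r^(n-1) = a / (1 - r).
  = 5/4 / (1 - 1/4)
  = 5/4 / (3/4)
  = 5/3.

5/3


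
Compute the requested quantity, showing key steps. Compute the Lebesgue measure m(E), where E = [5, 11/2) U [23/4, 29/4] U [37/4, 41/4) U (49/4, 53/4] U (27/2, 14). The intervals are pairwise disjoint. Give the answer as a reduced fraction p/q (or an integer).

For pairwise disjoint intervals, m(union_i I_i) = sum_i m(I_i),
and m is invariant under swapping open/closed endpoints (single points have measure 0).
So m(E) = sum_i (b_i - a_i).
  I_1 has length 11/2 - 5 = 1/2.
  I_2 has length 29/4 - 23/4 = 3/2.
  I_3 has length 41/4 - 37/4 = 1.
  I_4 has length 53/4 - 49/4 = 1.
  I_5 has length 14 - 27/2 = 1/2.
Summing:
  m(E) = 1/2 + 3/2 + 1 + 1 + 1/2 = 9/2.

9/2


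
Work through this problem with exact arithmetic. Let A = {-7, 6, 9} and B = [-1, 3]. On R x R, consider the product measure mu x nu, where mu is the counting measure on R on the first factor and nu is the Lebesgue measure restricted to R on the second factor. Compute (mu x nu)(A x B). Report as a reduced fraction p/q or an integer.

For a measurable rectangle A x B, the product measure satisfies
  (mu x nu)(A x B) = mu(A) * nu(B).
  mu(A) = 3.
  nu(B) = 4.
  (mu x nu)(A x B) = 3 * 4 = 12.

12


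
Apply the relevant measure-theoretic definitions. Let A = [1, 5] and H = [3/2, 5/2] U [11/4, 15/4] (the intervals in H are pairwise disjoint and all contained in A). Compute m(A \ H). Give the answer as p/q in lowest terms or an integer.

The ambient interval has length m(A) = 5 - 1 = 4.
Since the holes are disjoint and sit inside A, by finite additivity
  m(H) = sum_i (b_i - a_i), and m(A \ H) = m(A) - m(H).
Computing the hole measures:
  m(H_1) = 5/2 - 3/2 = 1.
  m(H_2) = 15/4 - 11/4 = 1.
Summed: m(H) = 1 + 1 = 2.
So m(A \ H) = 4 - 2 = 2.

2


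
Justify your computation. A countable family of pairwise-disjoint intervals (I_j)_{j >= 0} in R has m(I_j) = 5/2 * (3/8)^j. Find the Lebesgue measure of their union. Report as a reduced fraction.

By countable additivity of the Lebesgue measure on pairwise disjoint measurable sets,
  m(union_{j >= 0} I_j) = sum_{j >= 0} m(I_j) = sum_{j >= 0} a * r^j,
  with a = 5/2 and r = 3/8.
Since 0 < r = 3/8 < 1, the geometric series converges:
  sum_{j >= 0} a * r^j = a / (1 - r).
  = 5/2 / (1 - 3/8)
  = 5/2 / (5/8)
  = 4.

4


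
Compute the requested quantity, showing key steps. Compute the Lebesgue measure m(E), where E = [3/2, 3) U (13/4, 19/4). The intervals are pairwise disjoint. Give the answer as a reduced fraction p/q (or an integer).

For pairwise disjoint intervals, m(union_i I_i) = sum_i m(I_i),
and m is invariant under swapping open/closed endpoints (single points have measure 0).
So m(E) = sum_i (b_i - a_i).
  I_1 has length 3 - 3/2 = 3/2.
  I_2 has length 19/4 - 13/4 = 3/2.
Summing:
  m(E) = 3/2 + 3/2 = 3.

3


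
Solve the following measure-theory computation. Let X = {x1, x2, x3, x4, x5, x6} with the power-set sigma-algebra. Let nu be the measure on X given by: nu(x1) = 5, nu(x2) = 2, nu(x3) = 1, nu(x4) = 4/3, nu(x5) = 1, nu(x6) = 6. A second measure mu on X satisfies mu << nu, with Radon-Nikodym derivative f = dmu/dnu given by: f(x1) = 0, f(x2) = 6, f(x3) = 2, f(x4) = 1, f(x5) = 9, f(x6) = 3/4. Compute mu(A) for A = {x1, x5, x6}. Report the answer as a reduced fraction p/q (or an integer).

By the defining property of the Radon-Nikodym derivative, for every measurable set A,
  mu(A) = integral_A f dnu.
Since nu is a discrete measure concentrated on the atoms of X, the integral over A reduces to the sum
  mu(A) = sum_{x in A} f(x) * nu({x}).
Computing each term:
  x1: f(x1) * nu(x1) = 0 * 5 = 0.
  x5: f(x5) * nu(x5) = 9 * 1 = 9.
  x6: f(x6) * nu(x6) = 3/4 * 6 = 9/2.
Summing: mu(A) = 0 + 9 + 9/2 = 27/2.

27/2


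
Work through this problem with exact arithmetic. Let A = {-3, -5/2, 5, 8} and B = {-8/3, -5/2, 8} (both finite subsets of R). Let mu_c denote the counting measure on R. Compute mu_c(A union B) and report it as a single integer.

Counting measure on a finite set equals cardinality. By inclusion-exclusion, |A union B| = |A| + |B| - |A cap B|.
|A| = 4, |B| = 3, |A cap B| = 2.
So mu_c(A union B) = 4 + 3 - 2 = 5.

5


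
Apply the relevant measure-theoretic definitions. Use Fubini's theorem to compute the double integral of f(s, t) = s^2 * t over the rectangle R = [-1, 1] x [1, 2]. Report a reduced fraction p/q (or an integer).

f(s, t) is a tensor product of a function of s and a function of t, and both factors are bounded continuous (hence Lebesgue integrable) on the rectangle, so Fubini's theorem applies:
  integral_R f d(m x m) = (integral_a1^b1 s^2 ds) * (integral_a2^b2 t dt).
Inner integral in s: integral_{-1}^{1} s^2 ds = (1^3 - (-1)^3)/3
  = 2/3.
Inner integral in t: integral_{1}^{2} t dt = (2^2 - 1^2)/2
  = 3/2.
Product: (2/3) * (3/2) = 1.

1


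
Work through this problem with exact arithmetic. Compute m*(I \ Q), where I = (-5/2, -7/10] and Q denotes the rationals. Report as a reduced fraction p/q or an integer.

The interval I = (-5/2, -7/10] has m(I) = -7/10 - (-5/2) = 9/5 (endpoints are measure-zero, so open/closed/half-open agree). Write I = (I cap Q) u (I \ Q). The rationals in I are countable, so m*(I cap Q) = 0 (cover each rational by intervals whose total length is arbitrarily small). By countable subadditivity m*(I) <= m*(I cap Q) + m*(I \ Q), hence m*(I \ Q) >= m(I) = 9/5. The reverse inequality m*(I \ Q) <= m*(I) = 9/5 is trivial since (I \ Q) is a subset of I. Therefore m*(I \ Q) = 9/5.

9/5


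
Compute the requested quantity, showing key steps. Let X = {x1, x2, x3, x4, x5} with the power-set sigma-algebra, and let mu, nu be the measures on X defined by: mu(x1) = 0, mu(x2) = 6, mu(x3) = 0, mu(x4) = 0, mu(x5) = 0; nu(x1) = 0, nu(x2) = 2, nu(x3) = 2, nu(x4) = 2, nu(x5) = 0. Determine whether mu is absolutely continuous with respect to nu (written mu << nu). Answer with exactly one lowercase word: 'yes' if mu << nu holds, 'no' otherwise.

mu << nu means: every nu-null measurable set is also mu-null; equivalently, for every atom x, if nu({x}) = 0 then mu({x}) = 0.
Checking each atom:
  x1: nu = 0, mu = 0 -> consistent with mu << nu.
  x2: nu = 2 > 0 -> no constraint.
  x3: nu = 2 > 0 -> no constraint.
  x4: nu = 2 > 0 -> no constraint.
  x5: nu = 0, mu = 0 -> consistent with mu << nu.
No atom violates the condition. Therefore mu << nu.

yes


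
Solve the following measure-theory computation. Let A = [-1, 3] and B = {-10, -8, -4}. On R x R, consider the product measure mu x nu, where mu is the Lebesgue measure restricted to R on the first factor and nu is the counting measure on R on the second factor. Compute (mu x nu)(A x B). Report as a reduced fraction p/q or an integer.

For a measurable rectangle A x B, the product measure satisfies
  (mu x nu)(A x B) = mu(A) * nu(B).
  mu(A) = 4.
  nu(B) = 3.
  (mu x nu)(A x B) = 4 * 3 = 12.

12


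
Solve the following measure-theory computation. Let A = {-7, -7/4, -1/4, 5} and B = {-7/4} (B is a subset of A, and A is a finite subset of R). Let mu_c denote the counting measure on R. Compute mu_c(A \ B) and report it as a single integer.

Counting measure assigns mu_c(E) = |E| (number of elements) when E is finite. For B subset A, A \ B is the set of elements of A not in B, so |A \ B| = |A| - |B|.
|A| = 4, |B| = 1, so mu_c(A \ B) = 4 - 1 = 3.

3


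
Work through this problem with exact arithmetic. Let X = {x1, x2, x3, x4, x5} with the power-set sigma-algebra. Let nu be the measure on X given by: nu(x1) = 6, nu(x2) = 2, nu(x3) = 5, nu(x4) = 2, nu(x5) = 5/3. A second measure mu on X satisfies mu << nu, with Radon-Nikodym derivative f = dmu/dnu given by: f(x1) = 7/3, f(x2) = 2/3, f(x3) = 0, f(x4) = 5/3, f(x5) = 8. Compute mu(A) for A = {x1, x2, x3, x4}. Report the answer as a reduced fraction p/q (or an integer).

By the defining property of the Radon-Nikodym derivative, for every measurable set A,
  mu(A) = integral_A f dnu.
Since nu is a discrete measure concentrated on the atoms of X, the integral over A reduces to the sum
  mu(A) = sum_{x in A} f(x) * nu({x}).
Computing each term:
  x1: f(x1) * nu(x1) = 7/3 * 6 = 14.
  x2: f(x2) * nu(x2) = 2/3 * 2 = 4/3.
  x3: f(x3) * nu(x3) = 0 * 5 = 0.
  x4: f(x4) * nu(x4) = 5/3 * 2 = 10/3.
Summing: mu(A) = 14 + 4/3 + 0 + 10/3 = 56/3.

56/3


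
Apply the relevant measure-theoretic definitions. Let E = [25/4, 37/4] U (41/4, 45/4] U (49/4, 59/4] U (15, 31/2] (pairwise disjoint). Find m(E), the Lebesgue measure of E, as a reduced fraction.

For pairwise disjoint intervals, m(union_i I_i) = sum_i m(I_i),
and m is invariant under swapping open/closed endpoints (single points have measure 0).
So m(E) = sum_i (b_i - a_i).
  I_1 has length 37/4 - 25/4 = 3.
  I_2 has length 45/4 - 41/4 = 1.
  I_3 has length 59/4 - 49/4 = 5/2.
  I_4 has length 31/2 - 15 = 1/2.
Summing:
  m(E) = 3 + 1 + 5/2 + 1/2 = 7.

7


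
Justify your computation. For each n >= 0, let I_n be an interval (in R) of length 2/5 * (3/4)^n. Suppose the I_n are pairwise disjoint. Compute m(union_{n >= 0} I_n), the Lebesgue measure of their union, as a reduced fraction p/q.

By countable additivity of the Lebesgue measure on pairwise disjoint measurable sets,
  m(union_{n >= 0} I_n) = sum_{n >= 0} m(I_n) = sum_{n >= 0} a * r^n,
  with a = 2/5 and r = 3/4.
Since 0 < r = 3/4 < 1, the geometric series converges:
  sum_{n >= 0} a * r^n = a / (1 - r).
  = 2/5 / (1 - 3/4)
  = 2/5 / (1/4)
  = 8/5.

8/5


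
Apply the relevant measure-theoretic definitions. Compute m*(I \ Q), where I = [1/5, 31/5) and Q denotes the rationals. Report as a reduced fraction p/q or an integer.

The interval I = [1/5, 31/5) has m(I) = 31/5 - 1/5 = 6 (endpoints are measure-zero, so open/closed/half-open agree). Write I = (I cap Q) u (I \ Q). The rationals in I are countable, so m*(I cap Q) = 0 (cover each rational by intervals whose total length is arbitrarily small). By countable subadditivity m*(I) <= m*(I cap Q) + m*(I \ Q), hence m*(I \ Q) >= m(I) = 6. The reverse inequality m*(I \ Q) <= m*(I) = 6 is trivial since (I \ Q) is a subset of I. Therefore m*(I \ Q) = 6.

6


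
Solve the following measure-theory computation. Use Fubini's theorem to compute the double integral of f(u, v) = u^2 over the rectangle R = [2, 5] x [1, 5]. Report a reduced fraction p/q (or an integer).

f(u, v) is a tensor product of a function of u and a function of v, and both factors are bounded continuous (hence Lebesgue integrable) on the rectangle, so Fubini's theorem applies:
  integral_R f d(m x m) = (integral_a1^b1 u^2 du) * (integral_a2^b2 1 dv).
Inner integral in u: integral_{2}^{5} u^2 du = (5^3 - 2^3)/3
  = 39.
Inner integral in v: integral_{1}^{5} 1 dv = (5^1 - 1^1)/1
  = 4.
Product: (39) * (4) = 156.

156


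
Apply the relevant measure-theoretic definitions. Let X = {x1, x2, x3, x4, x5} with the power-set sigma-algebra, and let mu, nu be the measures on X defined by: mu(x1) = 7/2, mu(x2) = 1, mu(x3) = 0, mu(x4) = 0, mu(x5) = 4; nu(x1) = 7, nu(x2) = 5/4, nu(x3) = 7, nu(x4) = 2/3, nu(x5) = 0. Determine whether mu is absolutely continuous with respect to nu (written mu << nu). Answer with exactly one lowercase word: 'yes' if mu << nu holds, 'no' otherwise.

mu << nu means: every nu-null measurable set is also mu-null; equivalently, for every atom x, if nu({x}) = 0 then mu({x}) = 0.
Checking each atom:
  x1: nu = 7 > 0 -> no constraint.
  x2: nu = 5/4 > 0 -> no constraint.
  x3: nu = 7 > 0 -> no constraint.
  x4: nu = 2/3 > 0 -> no constraint.
  x5: nu = 0, mu = 4 > 0 -> violates mu << nu.
The atom(s) x5 violate the condition (nu = 0 but mu > 0). Therefore mu is NOT absolutely continuous w.r.t. nu.

no


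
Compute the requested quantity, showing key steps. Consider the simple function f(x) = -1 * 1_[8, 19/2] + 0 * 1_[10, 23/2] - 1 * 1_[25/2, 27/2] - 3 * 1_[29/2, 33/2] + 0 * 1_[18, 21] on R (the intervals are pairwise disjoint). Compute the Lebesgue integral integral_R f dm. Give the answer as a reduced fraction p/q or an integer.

For a simple function f = sum_i c_i * 1_{A_i} with disjoint A_i,
  integral f dm = sum_i c_i * m(A_i).
Lengths of the A_i:
  m(A_1) = 19/2 - 8 = 3/2.
  m(A_2) = 23/2 - 10 = 3/2.
  m(A_3) = 27/2 - 25/2 = 1.
  m(A_4) = 33/2 - 29/2 = 2.
  m(A_5) = 21 - 18 = 3.
Contributions c_i * m(A_i):
  (-1) * (3/2) = -3/2.
  (0) * (3/2) = 0.
  (-1) * (1) = -1.
  (-3) * (2) = -6.
  (0) * (3) = 0.
Total: -3/2 + 0 - 1 - 6 + 0 = -17/2.

-17/2


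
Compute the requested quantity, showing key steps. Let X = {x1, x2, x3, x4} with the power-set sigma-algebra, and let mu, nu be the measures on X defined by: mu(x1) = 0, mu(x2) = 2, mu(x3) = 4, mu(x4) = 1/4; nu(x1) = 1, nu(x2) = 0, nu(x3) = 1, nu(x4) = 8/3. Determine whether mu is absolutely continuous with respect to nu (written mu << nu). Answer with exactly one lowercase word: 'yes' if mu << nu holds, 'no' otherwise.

mu << nu means: every nu-null measurable set is also mu-null; equivalently, for every atom x, if nu({x}) = 0 then mu({x}) = 0.
Checking each atom:
  x1: nu = 1 > 0 -> no constraint.
  x2: nu = 0, mu = 2 > 0 -> violates mu << nu.
  x3: nu = 1 > 0 -> no constraint.
  x4: nu = 8/3 > 0 -> no constraint.
The atom(s) x2 violate the condition (nu = 0 but mu > 0). Therefore mu is NOT absolutely continuous w.r.t. nu.

no


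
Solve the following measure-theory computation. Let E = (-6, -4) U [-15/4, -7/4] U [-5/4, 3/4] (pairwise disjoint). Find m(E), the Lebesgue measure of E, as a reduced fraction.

For pairwise disjoint intervals, m(union_i I_i) = sum_i m(I_i),
and m is invariant under swapping open/closed endpoints (single points have measure 0).
So m(E) = sum_i (b_i - a_i).
  I_1 has length -4 - (-6) = 2.
  I_2 has length -7/4 - (-15/4) = 2.
  I_3 has length 3/4 - (-5/4) = 2.
Summing:
  m(E) = 2 + 2 + 2 = 6.

6


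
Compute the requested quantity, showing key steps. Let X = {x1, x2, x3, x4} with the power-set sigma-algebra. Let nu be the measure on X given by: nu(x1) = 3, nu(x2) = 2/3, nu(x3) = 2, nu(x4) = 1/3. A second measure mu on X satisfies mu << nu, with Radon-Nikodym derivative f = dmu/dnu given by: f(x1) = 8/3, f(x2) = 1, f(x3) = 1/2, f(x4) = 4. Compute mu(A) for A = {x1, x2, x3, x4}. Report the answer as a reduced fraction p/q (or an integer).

By the defining property of the Radon-Nikodym derivative, for every measurable set A,
  mu(A) = integral_A f dnu.
Since nu is a discrete measure concentrated on the atoms of X, the integral over A reduces to the sum
  mu(A) = sum_{x in A} f(x) * nu({x}).
Computing each term:
  x1: f(x1) * nu(x1) = 8/3 * 3 = 8.
  x2: f(x2) * nu(x2) = 1 * 2/3 = 2/3.
  x3: f(x3) * nu(x3) = 1/2 * 2 = 1.
  x4: f(x4) * nu(x4) = 4 * 1/3 = 4/3.
Summing: mu(A) = 8 + 2/3 + 1 + 4/3 = 11.

11


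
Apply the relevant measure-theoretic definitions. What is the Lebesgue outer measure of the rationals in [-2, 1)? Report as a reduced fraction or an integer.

E = Q cap [-2, 1) is a subset of Q, which is countable. Enumerate Q = {q_1, q_2, ...}; for any eps > 0, cover q_k by the open interval (q_k - eps/2^(k+1), q_k + eps/2^(k+1)), of length eps/2^k. The total cover length is sum_{k>=1} eps/2^k = eps. Hence m*(E) <= m*(Q) <= eps for every eps > 0, and since outer measure is non-negative, m*(E) = 0.

0


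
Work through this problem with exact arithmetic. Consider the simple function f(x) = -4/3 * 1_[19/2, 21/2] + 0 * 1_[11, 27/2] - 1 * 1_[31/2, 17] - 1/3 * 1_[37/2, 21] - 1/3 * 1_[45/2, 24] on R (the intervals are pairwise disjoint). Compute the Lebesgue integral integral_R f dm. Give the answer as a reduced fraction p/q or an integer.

For a simple function f = sum_i c_i * 1_{A_i} with disjoint A_i,
  integral f dm = sum_i c_i * m(A_i).
Lengths of the A_i:
  m(A_1) = 21/2 - 19/2 = 1.
  m(A_2) = 27/2 - 11 = 5/2.
  m(A_3) = 17 - 31/2 = 3/2.
  m(A_4) = 21 - 37/2 = 5/2.
  m(A_5) = 24 - 45/2 = 3/2.
Contributions c_i * m(A_i):
  (-4/3) * (1) = -4/3.
  (0) * (5/2) = 0.
  (-1) * (3/2) = -3/2.
  (-1/3) * (5/2) = -5/6.
  (-1/3) * (3/2) = -1/2.
Total: -4/3 + 0 - 3/2 - 5/6 - 1/2 = -25/6.

-25/6


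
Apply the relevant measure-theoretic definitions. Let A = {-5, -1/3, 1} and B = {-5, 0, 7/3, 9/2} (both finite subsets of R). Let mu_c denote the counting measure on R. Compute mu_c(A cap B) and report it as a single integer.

Counting measure on a finite set equals cardinality. mu_c(A cap B) = |A cap B| (elements appearing in both).
Enumerating the elements of A that also lie in B gives 1 element(s).
So mu_c(A cap B) = 1.

1


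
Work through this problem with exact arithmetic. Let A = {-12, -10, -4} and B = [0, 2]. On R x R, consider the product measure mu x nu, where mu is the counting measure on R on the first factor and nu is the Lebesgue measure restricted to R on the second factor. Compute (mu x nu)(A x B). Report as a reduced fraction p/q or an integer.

For a measurable rectangle A x B, the product measure satisfies
  (mu x nu)(A x B) = mu(A) * nu(B).
  mu(A) = 3.
  nu(B) = 2.
  (mu x nu)(A x B) = 3 * 2 = 6.

6


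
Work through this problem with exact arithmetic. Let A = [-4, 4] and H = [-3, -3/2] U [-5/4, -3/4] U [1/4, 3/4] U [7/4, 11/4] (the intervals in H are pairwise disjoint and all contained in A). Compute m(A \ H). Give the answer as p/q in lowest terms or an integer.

The ambient interval has length m(A) = 4 - (-4) = 8.
Since the holes are disjoint and sit inside A, by finite additivity
  m(H) = sum_i (b_i - a_i), and m(A \ H) = m(A) - m(H).
Computing the hole measures:
  m(H_1) = -3/2 - (-3) = 3/2.
  m(H_2) = -3/4 - (-5/4) = 1/2.
  m(H_3) = 3/4 - 1/4 = 1/2.
  m(H_4) = 11/4 - 7/4 = 1.
Summed: m(H) = 3/2 + 1/2 + 1/2 + 1 = 7/2.
So m(A \ H) = 8 - 7/2 = 9/2.

9/2


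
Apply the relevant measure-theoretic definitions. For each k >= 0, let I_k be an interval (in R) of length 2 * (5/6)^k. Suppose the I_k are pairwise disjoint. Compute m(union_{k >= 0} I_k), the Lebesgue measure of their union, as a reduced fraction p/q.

By countable additivity of the Lebesgue measure on pairwise disjoint measurable sets,
  m(union_{k >= 0} I_k) = sum_{k >= 0} m(I_k) = sum_{k >= 0} a * r^k,
  with a = 2 and r = 5/6.
Since 0 < r = 5/6 < 1, the geometric series converges:
  sum_{k >= 0} a * r^k = a / (1 - r).
  = 2 / (1 - 5/6)
  = 2 / (1/6)
  = 12.

12


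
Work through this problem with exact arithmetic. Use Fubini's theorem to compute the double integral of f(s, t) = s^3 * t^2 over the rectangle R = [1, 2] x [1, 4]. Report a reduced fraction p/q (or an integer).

f(s, t) is a tensor product of a function of s and a function of t, and both factors are bounded continuous (hence Lebesgue integrable) on the rectangle, so Fubini's theorem applies:
  integral_R f d(m x m) = (integral_a1^b1 s^3 ds) * (integral_a2^b2 t^2 dt).
Inner integral in s: integral_{1}^{2} s^3 ds = (2^4 - 1^4)/4
  = 15/4.
Inner integral in t: integral_{1}^{4} t^2 dt = (4^3 - 1^3)/3
  = 21.
Product: (15/4) * (21) = 315/4.

315/4


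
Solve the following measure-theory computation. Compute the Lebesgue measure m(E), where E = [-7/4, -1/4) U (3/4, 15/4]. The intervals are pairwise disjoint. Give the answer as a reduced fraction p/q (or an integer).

For pairwise disjoint intervals, m(union_i I_i) = sum_i m(I_i),
and m is invariant under swapping open/closed endpoints (single points have measure 0).
So m(E) = sum_i (b_i - a_i).
  I_1 has length -1/4 - (-7/4) = 3/2.
  I_2 has length 15/4 - 3/4 = 3.
Summing:
  m(E) = 3/2 + 3 = 9/2.

9/2


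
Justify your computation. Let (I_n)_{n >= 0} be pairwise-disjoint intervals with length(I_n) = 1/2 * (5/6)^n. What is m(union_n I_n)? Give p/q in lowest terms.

By countable additivity of the Lebesgue measure on pairwise disjoint measurable sets,
  m(union_{n >= 0} I_n) = sum_{n >= 0} m(I_n) = sum_{n >= 0} a * r^n,
  with a = 1/2 and r = 5/6.
Since 0 < r = 5/6 < 1, the geometric series converges:
  sum_{n >= 0} a * r^n = a / (1 - r).
  = 1/2 / (1 - 5/6)
  = 1/2 / (1/6)
  = 3.

3


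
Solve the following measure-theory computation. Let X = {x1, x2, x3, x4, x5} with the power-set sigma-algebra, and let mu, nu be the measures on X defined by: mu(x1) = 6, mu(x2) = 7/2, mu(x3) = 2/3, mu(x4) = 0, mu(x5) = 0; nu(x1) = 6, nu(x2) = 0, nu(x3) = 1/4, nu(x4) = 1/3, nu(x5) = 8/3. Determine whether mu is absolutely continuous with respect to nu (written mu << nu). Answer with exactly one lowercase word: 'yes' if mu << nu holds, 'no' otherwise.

mu << nu means: every nu-null measurable set is also mu-null; equivalently, for every atom x, if nu({x}) = 0 then mu({x}) = 0.
Checking each atom:
  x1: nu = 6 > 0 -> no constraint.
  x2: nu = 0, mu = 7/2 > 0 -> violates mu << nu.
  x3: nu = 1/4 > 0 -> no constraint.
  x4: nu = 1/3 > 0 -> no constraint.
  x5: nu = 8/3 > 0 -> no constraint.
The atom(s) x2 violate the condition (nu = 0 but mu > 0). Therefore mu is NOT absolutely continuous w.r.t. nu.

no


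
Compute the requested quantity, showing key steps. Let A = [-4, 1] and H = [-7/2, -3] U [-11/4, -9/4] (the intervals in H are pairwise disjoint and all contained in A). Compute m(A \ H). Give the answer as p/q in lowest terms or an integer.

The ambient interval has length m(A) = 1 - (-4) = 5.
Since the holes are disjoint and sit inside A, by finite additivity
  m(H) = sum_i (b_i - a_i), and m(A \ H) = m(A) - m(H).
Computing the hole measures:
  m(H_1) = -3 - (-7/2) = 1/2.
  m(H_2) = -9/4 - (-11/4) = 1/2.
Summed: m(H) = 1/2 + 1/2 = 1.
So m(A \ H) = 5 - 1 = 4.

4


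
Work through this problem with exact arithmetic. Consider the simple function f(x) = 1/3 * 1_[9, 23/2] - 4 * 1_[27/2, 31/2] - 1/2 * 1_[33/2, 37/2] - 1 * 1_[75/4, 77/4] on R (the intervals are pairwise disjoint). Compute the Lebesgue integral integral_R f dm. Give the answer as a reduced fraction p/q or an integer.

For a simple function f = sum_i c_i * 1_{A_i} with disjoint A_i,
  integral f dm = sum_i c_i * m(A_i).
Lengths of the A_i:
  m(A_1) = 23/2 - 9 = 5/2.
  m(A_2) = 31/2 - 27/2 = 2.
  m(A_3) = 37/2 - 33/2 = 2.
  m(A_4) = 77/4 - 75/4 = 1/2.
Contributions c_i * m(A_i):
  (1/3) * (5/2) = 5/6.
  (-4) * (2) = -8.
  (-1/2) * (2) = -1.
  (-1) * (1/2) = -1/2.
Total: 5/6 - 8 - 1 - 1/2 = -26/3.

-26/3


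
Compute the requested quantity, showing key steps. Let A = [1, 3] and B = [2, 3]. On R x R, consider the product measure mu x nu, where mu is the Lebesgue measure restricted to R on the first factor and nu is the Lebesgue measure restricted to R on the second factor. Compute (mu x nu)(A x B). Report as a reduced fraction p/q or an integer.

For a measurable rectangle A x B, the product measure satisfies
  (mu x nu)(A x B) = mu(A) * nu(B).
  mu(A) = 2.
  nu(B) = 1.
  (mu x nu)(A x B) = 2 * 1 = 2.

2


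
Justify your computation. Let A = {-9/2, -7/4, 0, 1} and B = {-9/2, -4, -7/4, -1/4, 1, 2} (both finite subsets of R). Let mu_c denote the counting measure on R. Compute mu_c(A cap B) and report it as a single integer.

Counting measure on a finite set equals cardinality. mu_c(A cap B) = |A cap B| (elements appearing in both).
Enumerating the elements of A that also lie in B gives 3 element(s).
So mu_c(A cap B) = 3.

3


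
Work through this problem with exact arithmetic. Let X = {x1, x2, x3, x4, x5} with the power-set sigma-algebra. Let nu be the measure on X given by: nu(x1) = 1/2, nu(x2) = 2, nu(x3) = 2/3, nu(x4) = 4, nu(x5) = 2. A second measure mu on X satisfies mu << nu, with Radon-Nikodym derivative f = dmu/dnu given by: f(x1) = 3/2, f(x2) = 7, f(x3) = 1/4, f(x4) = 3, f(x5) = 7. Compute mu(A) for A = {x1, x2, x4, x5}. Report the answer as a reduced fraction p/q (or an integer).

By the defining property of the Radon-Nikodym derivative, for every measurable set A,
  mu(A) = integral_A f dnu.
Since nu is a discrete measure concentrated on the atoms of X, the integral over A reduces to the sum
  mu(A) = sum_{x in A} f(x) * nu({x}).
Computing each term:
  x1: f(x1) * nu(x1) = 3/2 * 1/2 = 3/4.
  x2: f(x2) * nu(x2) = 7 * 2 = 14.
  x4: f(x4) * nu(x4) = 3 * 4 = 12.
  x5: f(x5) * nu(x5) = 7 * 2 = 14.
Summing: mu(A) = 3/4 + 14 + 12 + 14 = 163/4.

163/4


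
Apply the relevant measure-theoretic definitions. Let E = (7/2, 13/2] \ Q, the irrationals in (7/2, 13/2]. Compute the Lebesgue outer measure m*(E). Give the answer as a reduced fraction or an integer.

The interval I = (7/2, 13/2] has m(I) = 13/2 - 7/2 = 3 (endpoints are measure-zero, so open/closed/half-open agree). Write I = (I cap Q) u (I \ Q). The rationals in I are countable, so m*(I cap Q) = 0 (cover each rational by intervals whose total length is arbitrarily small). By countable subadditivity m*(I) <= m*(I cap Q) + m*(I \ Q), hence m*(I \ Q) >= m(I) = 3. The reverse inequality m*(I \ Q) <= m*(I) = 3 is trivial since (I \ Q) is a subset of I. Therefore m*(I \ Q) = 3.

3


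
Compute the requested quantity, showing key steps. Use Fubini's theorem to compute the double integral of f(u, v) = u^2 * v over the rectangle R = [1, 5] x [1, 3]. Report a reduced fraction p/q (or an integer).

f(u, v) is a tensor product of a function of u and a function of v, and both factors are bounded continuous (hence Lebesgue integrable) on the rectangle, so Fubini's theorem applies:
  integral_R f d(m x m) = (integral_a1^b1 u^2 du) * (integral_a2^b2 v dv).
Inner integral in u: integral_{1}^{5} u^2 du = (5^3 - 1^3)/3
  = 124/3.
Inner integral in v: integral_{1}^{3} v dv = (3^2 - 1^2)/2
  = 4.
Product: (124/3) * (4) = 496/3.

496/3


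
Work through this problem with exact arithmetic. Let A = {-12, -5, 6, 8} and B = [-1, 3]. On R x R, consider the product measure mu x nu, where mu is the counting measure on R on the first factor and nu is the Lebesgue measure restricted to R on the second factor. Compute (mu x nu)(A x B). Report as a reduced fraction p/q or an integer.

For a measurable rectangle A x B, the product measure satisfies
  (mu x nu)(A x B) = mu(A) * nu(B).
  mu(A) = 4.
  nu(B) = 4.
  (mu x nu)(A x B) = 4 * 4 = 16.

16


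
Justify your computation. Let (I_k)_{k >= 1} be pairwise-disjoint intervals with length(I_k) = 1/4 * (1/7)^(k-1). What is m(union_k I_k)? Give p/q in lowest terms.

By countable additivity of the Lebesgue measure on pairwise disjoint measurable sets,
  m(union_{k >= 1} I_k) = sum_{k >= 1} m(I_k) = sum_{k >= 1} a * r^(k-1),
  with a = 1/4 and r = 1/7.
Since 0 < r = 1/7 < 1, the geometric series converges:
  sum_{k >= 1} a * r^(k-1) = a / (1 - r).
  = 1/4 / (1 - 1/7)
  = 1/4 / (6/7)
  = 7/24.

7/24


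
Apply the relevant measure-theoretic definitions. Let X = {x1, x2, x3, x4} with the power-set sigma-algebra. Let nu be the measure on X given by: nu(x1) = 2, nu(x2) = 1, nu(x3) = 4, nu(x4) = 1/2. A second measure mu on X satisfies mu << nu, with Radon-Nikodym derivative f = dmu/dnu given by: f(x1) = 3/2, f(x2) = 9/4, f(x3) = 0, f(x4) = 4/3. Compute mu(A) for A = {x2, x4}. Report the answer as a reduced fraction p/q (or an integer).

By the defining property of the Radon-Nikodym derivative, for every measurable set A,
  mu(A) = integral_A f dnu.
Since nu is a discrete measure concentrated on the atoms of X, the integral over A reduces to the sum
  mu(A) = sum_{x in A} f(x) * nu({x}).
Computing each term:
  x2: f(x2) * nu(x2) = 9/4 * 1 = 9/4.
  x4: f(x4) * nu(x4) = 4/3 * 1/2 = 2/3.
Summing: mu(A) = 9/4 + 2/3 = 35/12.

35/12


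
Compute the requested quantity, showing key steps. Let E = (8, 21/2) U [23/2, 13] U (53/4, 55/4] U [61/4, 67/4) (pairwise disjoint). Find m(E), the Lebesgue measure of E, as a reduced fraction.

For pairwise disjoint intervals, m(union_i I_i) = sum_i m(I_i),
and m is invariant under swapping open/closed endpoints (single points have measure 0).
So m(E) = sum_i (b_i - a_i).
  I_1 has length 21/2 - 8 = 5/2.
  I_2 has length 13 - 23/2 = 3/2.
  I_3 has length 55/4 - 53/4 = 1/2.
  I_4 has length 67/4 - 61/4 = 3/2.
Summing:
  m(E) = 5/2 + 3/2 + 1/2 + 3/2 = 6.

6


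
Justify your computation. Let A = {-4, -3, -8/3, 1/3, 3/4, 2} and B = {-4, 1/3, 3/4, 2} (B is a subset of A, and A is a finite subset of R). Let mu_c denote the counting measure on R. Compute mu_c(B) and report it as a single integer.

Counting measure assigns mu_c(E) = |E| (number of elements) when E is finite.
B has 4 element(s), so mu_c(B) = 4.

4


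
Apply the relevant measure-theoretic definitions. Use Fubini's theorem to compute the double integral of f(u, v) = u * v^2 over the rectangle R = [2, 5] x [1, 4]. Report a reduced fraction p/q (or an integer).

f(u, v) is a tensor product of a function of u and a function of v, and both factors are bounded continuous (hence Lebesgue integrable) on the rectangle, so Fubini's theorem applies:
  integral_R f d(m x m) = (integral_a1^b1 u du) * (integral_a2^b2 v^2 dv).
Inner integral in u: integral_{2}^{5} u du = (5^2 - 2^2)/2
  = 21/2.
Inner integral in v: integral_{1}^{4} v^2 dv = (4^3 - 1^3)/3
  = 21.
Product: (21/2) * (21) = 441/2.

441/2


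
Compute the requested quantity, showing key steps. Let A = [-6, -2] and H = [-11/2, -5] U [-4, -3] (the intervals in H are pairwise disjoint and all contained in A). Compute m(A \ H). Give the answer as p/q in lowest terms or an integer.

The ambient interval has length m(A) = -2 - (-6) = 4.
Since the holes are disjoint and sit inside A, by finite additivity
  m(H) = sum_i (b_i - a_i), and m(A \ H) = m(A) - m(H).
Computing the hole measures:
  m(H_1) = -5 - (-11/2) = 1/2.
  m(H_2) = -3 - (-4) = 1.
Summed: m(H) = 1/2 + 1 = 3/2.
So m(A \ H) = 4 - 3/2 = 5/2.

5/2


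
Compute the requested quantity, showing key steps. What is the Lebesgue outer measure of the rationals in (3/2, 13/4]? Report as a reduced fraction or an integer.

The set Q cap (3/2, 13/4] is countable (a subset of the countable set Q). Lebesgue outer measure of any countable set is 0: each singleton {q} has m*({q}) = 0, and by countable subadditivity m*(union_k {q_k}) <= sum_k m*({q_k}) = sum_k 0 = 0. The reverse inequality m*(E) >= 0 is automatic. So m*(Q cap (3/2, 13/4]) = 0.

0


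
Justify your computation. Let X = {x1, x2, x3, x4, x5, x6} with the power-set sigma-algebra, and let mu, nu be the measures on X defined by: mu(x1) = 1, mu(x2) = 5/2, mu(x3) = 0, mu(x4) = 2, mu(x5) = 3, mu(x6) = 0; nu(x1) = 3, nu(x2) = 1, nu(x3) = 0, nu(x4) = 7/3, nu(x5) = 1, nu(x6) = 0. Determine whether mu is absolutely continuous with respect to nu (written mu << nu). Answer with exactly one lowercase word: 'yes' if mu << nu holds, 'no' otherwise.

mu << nu means: every nu-null measurable set is also mu-null; equivalently, for every atom x, if nu({x}) = 0 then mu({x}) = 0.
Checking each atom:
  x1: nu = 3 > 0 -> no constraint.
  x2: nu = 1 > 0 -> no constraint.
  x3: nu = 0, mu = 0 -> consistent with mu << nu.
  x4: nu = 7/3 > 0 -> no constraint.
  x5: nu = 1 > 0 -> no constraint.
  x6: nu = 0, mu = 0 -> consistent with mu << nu.
No atom violates the condition. Therefore mu << nu.

yes


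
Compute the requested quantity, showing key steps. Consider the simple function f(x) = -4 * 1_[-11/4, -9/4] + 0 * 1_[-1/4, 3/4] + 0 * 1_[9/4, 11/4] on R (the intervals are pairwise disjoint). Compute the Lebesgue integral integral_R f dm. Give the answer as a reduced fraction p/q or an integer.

For a simple function f = sum_i c_i * 1_{A_i} with disjoint A_i,
  integral f dm = sum_i c_i * m(A_i).
Lengths of the A_i:
  m(A_1) = -9/4 - (-11/4) = 1/2.
  m(A_2) = 3/4 - (-1/4) = 1.
  m(A_3) = 11/4 - 9/4 = 1/2.
Contributions c_i * m(A_i):
  (-4) * (1/2) = -2.
  (0) * (1) = 0.
  (0) * (1/2) = 0.
Total: -2 + 0 + 0 = -2.

-2


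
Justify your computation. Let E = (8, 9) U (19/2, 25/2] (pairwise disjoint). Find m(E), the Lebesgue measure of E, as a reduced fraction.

For pairwise disjoint intervals, m(union_i I_i) = sum_i m(I_i),
and m is invariant under swapping open/closed endpoints (single points have measure 0).
So m(E) = sum_i (b_i - a_i).
  I_1 has length 9 - 8 = 1.
  I_2 has length 25/2 - 19/2 = 3.
Summing:
  m(E) = 1 + 3 = 4.

4


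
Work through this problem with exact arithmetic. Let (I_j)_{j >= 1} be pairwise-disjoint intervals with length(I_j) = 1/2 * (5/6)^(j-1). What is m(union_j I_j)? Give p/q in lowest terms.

By countable additivity of the Lebesgue measure on pairwise disjoint measurable sets,
  m(union_{j >= 1} I_j) = sum_{j >= 1} m(I_j) = sum_{j >= 1} a * r^(j-1),
  with a = 1/2 and r = 5/6.
Since 0 < r = 5/6 < 1, the geometric series converges:
  sum_{j >= 1} a * r^(j-1) = a / (1 - r).
  = 1/2 / (1 - 5/6)
  = 1/2 / (1/6)
  = 3.

3


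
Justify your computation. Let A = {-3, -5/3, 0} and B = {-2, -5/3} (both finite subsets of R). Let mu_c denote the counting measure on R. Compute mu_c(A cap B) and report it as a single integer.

Counting measure on a finite set equals cardinality. mu_c(A cap B) = |A cap B| (elements appearing in both).
Enumerating the elements of A that also lie in B gives 1 element(s).
So mu_c(A cap B) = 1.

1


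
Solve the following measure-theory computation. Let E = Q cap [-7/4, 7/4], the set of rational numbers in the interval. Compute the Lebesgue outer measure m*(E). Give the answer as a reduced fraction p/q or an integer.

Q cap [-7/4, 7/4] is countable; list its elements as q_1, q_2, ... . Fix eps > 0 and cover the k-th point by an interval of length eps * 2^(-k). The cover has total length eps * sum_{k>=1} 2^(-k) = eps, so by definition of outer measure m*(Q cap [-7/4, 7/4]) <= eps. Since eps was arbitrary and m* >= 0, the outer measure is 0.

0


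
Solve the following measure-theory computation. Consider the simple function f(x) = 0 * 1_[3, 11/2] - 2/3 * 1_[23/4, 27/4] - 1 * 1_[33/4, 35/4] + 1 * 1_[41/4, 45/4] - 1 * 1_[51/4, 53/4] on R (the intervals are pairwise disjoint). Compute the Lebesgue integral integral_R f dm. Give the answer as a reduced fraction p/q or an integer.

For a simple function f = sum_i c_i * 1_{A_i} with disjoint A_i,
  integral f dm = sum_i c_i * m(A_i).
Lengths of the A_i:
  m(A_1) = 11/2 - 3 = 5/2.
  m(A_2) = 27/4 - 23/4 = 1.
  m(A_3) = 35/4 - 33/4 = 1/2.
  m(A_4) = 45/4 - 41/4 = 1.
  m(A_5) = 53/4 - 51/4 = 1/2.
Contributions c_i * m(A_i):
  (0) * (5/2) = 0.
  (-2/3) * (1) = -2/3.
  (-1) * (1/2) = -1/2.
  (1) * (1) = 1.
  (-1) * (1/2) = -1/2.
Total: 0 - 2/3 - 1/2 + 1 - 1/2 = -2/3.

-2/3


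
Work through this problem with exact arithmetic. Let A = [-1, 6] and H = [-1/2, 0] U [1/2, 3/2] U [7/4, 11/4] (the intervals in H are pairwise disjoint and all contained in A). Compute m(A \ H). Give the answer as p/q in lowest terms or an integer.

The ambient interval has length m(A) = 6 - (-1) = 7.
Since the holes are disjoint and sit inside A, by finite additivity
  m(H) = sum_i (b_i - a_i), and m(A \ H) = m(A) - m(H).
Computing the hole measures:
  m(H_1) = 0 - (-1/2) = 1/2.
  m(H_2) = 3/2 - 1/2 = 1.
  m(H_3) = 11/4 - 7/4 = 1.
Summed: m(H) = 1/2 + 1 + 1 = 5/2.
So m(A \ H) = 7 - 5/2 = 9/2.

9/2


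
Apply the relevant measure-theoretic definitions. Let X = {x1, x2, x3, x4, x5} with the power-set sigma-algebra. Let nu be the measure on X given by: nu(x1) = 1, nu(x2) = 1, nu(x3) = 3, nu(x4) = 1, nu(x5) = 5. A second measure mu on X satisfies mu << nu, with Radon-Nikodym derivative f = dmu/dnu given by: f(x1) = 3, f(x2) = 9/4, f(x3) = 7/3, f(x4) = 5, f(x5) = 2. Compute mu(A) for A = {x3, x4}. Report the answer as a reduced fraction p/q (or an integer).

By the defining property of the Radon-Nikodym derivative, for every measurable set A,
  mu(A) = integral_A f dnu.
Since nu is a discrete measure concentrated on the atoms of X, the integral over A reduces to the sum
  mu(A) = sum_{x in A} f(x) * nu({x}).
Computing each term:
  x3: f(x3) * nu(x3) = 7/3 * 3 = 7.
  x4: f(x4) * nu(x4) = 5 * 1 = 5.
Summing: mu(A) = 7 + 5 = 12.

12


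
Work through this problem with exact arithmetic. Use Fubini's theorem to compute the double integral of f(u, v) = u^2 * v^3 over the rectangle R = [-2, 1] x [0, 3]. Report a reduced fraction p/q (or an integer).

f(u, v) is a tensor product of a function of u and a function of v, and both factors are bounded continuous (hence Lebesgue integrable) on the rectangle, so Fubini's theorem applies:
  integral_R f d(m x m) = (integral_a1^b1 u^2 du) * (integral_a2^b2 v^3 dv).
Inner integral in u: integral_{-2}^{1} u^2 du = (1^3 - (-2)^3)/3
  = 3.
Inner integral in v: integral_{0}^{3} v^3 dv = (3^4 - 0^4)/4
  = 81/4.
Product: (3) * (81/4) = 243/4.

243/4


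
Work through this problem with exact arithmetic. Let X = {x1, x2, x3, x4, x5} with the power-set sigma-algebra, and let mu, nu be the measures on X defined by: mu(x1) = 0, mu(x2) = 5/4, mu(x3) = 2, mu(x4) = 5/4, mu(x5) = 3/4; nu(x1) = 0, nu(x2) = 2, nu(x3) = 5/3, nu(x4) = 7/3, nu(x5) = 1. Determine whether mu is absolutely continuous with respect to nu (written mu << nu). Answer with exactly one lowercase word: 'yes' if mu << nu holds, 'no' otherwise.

mu << nu means: every nu-null measurable set is also mu-null; equivalently, for every atom x, if nu({x}) = 0 then mu({x}) = 0.
Checking each atom:
  x1: nu = 0, mu = 0 -> consistent with mu << nu.
  x2: nu = 2 > 0 -> no constraint.
  x3: nu = 5/3 > 0 -> no constraint.
  x4: nu = 7/3 > 0 -> no constraint.
  x5: nu = 1 > 0 -> no constraint.
No atom violates the condition. Therefore mu << nu.

yes


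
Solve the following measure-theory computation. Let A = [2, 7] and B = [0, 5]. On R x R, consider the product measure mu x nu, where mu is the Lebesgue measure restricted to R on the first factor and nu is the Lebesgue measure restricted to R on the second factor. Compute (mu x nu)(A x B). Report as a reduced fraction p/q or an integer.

For a measurable rectangle A x B, the product measure satisfies
  (mu x nu)(A x B) = mu(A) * nu(B).
  mu(A) = 5.
  nu(B) = 5.
  (mu x nu)(A x B) = 5 * 5 = 25.

25


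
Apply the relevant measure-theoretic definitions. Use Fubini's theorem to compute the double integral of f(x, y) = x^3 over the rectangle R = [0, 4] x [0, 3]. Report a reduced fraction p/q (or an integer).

f(x, y) is a tensor product of a function of x and a function of y, and both factors are bounded continuous (hence Lebesgue integrable) on the rectangle, so Fubini's theorem applies:
  integral_R f d(m x m) = (integral_a1^b1 x^3 dx) * (integral_a2^b2 1 dy).
Inner integral in x: integral_{0}^{4} x^3 dx = (4^4 - 0^4)/4
  = 64.
Inner integral in y: integral_{0}^{3} 1 dy = (3^1 - 0^1)/1
  = 3.
Product: (64) * (3) = 192.

192


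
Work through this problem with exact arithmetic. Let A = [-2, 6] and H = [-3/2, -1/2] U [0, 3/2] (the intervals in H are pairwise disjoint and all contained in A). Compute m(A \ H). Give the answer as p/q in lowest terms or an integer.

The ambient interval has length m(A) = 6 - (-2) = 8.
Since the holes are disjoint and sit inside A, by finite additivity
  m(H) = sum_i (b_i - a_i), and m(A \ H) = m(A) - m(H).
Computing the hole measures:
  m(H_1) = -1/2 - (-3/2) = 1.
  m(H_2) = 3/2 - 0 = 3/2.
Summed: m(H) = 1 + 3/2 = 5/2.
So m(A \ H) = 8 - 5/2 = 11/2.

11/2


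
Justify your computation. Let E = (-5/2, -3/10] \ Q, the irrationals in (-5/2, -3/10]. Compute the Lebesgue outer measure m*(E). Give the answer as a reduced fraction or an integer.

The interval I = (-5/2, -3/10] has m(I) = -3/10 - (-5/2) = 11/5 (endpoints are measure-zero, so open/closed/half-open agree). Write I = (I cap Q) u (I \ Q). The rationals in I are countable, so m*(I cap Q) = 0 (cover each rational by intervals whose total length is arbitrarily small). By countable subadditivity m*(I) <= m*(I cap Q) + m*(I \ Q), hence m*(I \ Q) >= m(I) = 11/5. The reverse inequality m*(I \ Q) <= m*(I) = 11/5 is trivial since (I \ Q) is a subset of I. Therefore m*(I \ Q) = 11/5.

11/5


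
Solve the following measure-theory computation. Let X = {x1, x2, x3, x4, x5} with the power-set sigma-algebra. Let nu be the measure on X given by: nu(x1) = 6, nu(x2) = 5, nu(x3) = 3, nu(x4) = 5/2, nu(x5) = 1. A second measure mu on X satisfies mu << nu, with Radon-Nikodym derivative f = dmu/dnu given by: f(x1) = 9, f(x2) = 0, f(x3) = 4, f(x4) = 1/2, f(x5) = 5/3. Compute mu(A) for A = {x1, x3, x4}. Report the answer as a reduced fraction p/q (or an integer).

By the defining property of the Radon-Nikodym derivative, for every measurable set A,
  mu(A) = integral_A f dnu.
Since nu is a discrete measure concentrated on the atoms of X, the integral over A reduces to the sum
  mu(A) = sum_{x in A} f(x) * nu({x}).
Computing each term:
  x1: f(x1) * nu(x1) = 9 * 6 = 54.
  x3: f(x3) * nu(x3) = 4 * 3 = 12.
  x4: f(x4) * nu(x4) = 1/2 * 5/2 = 5/4.
Summing: mu(A) = 54 + 12 + 5/4 = 269/4.

269/4
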